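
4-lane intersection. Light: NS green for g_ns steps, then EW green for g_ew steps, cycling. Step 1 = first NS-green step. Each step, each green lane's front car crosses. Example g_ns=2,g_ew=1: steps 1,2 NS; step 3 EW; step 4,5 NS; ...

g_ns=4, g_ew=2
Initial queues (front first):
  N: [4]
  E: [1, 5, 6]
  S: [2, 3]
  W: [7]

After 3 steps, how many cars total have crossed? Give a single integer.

Answer: 3

Derivation:
Step 1 [NS]: N:car4-GO,E:wait,S:car2-GO,W:wait | queues: N=0 E=3 S=1 W=1
Step 2 [NS]: N:empty,E:wait,S:car3-GO,W:wait | queues: N=0 E=3 S=0 W=1
Step 3 [NS]: N:empty,E:wait,S:empty,W:wait | queues: N=0 E=3 S=0 W=1
Cars crossed by step 3: 3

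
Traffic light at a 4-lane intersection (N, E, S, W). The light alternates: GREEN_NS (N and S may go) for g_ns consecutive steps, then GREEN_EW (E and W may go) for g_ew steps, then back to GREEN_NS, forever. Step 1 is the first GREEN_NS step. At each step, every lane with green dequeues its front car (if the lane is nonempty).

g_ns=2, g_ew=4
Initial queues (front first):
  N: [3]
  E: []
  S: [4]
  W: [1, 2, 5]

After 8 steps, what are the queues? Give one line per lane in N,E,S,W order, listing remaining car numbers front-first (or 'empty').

Step 1 [NS]: N:car3-GO,E:wait,S:car4-GO,W:wait | queues: N=0 E=0 S=0 W=3
Step 2 [NS]: N:empty,E:wait,S:empty,W:wait | queues: N=0 E=0 S=0 W=3
Step 3 [EW]: N:wait,E:empty,S:wait,W:car1-GO | queues: N=0 E=0 S=0 W=2
Step 4 [EW]: N:wait,E:empty,S:wait,W:car2-GO | queues: N=0 E=0 S=0 W=1
Step 5 [EW]: N:wait,E:empty,S:wait,W:car5-GO | queues: N=0 E=0 S=0 W=0

N: empty
E: empty
S: empty
W: empty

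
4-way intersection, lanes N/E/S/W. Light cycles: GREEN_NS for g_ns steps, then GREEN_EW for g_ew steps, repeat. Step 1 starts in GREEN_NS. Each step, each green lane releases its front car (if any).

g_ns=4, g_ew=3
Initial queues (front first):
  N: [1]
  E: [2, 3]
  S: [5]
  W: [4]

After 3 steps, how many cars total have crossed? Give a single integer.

Answer: 2

Derivation:
Step 1 [NS]: N:car1-GO,E:wait,S:car5-GO,W:wait | queues: N=0 E=2 S=0 W=1
Step 2 [NS]: N:empty,E:wait,S:empty,W:wait | queues: N=0 E=2 S=0 W=1
Step 3 [NS]: N:empty,E:wait,S:empty,W:wait | queues: N=0 E=2 S=0 W=1
Cars crossed by step 3: 2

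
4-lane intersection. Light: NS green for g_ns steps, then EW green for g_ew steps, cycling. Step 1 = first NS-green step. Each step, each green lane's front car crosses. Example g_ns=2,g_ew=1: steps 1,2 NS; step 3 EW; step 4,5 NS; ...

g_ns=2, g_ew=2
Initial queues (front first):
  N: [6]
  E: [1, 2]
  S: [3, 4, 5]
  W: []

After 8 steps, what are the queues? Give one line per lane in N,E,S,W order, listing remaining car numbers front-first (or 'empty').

Step 1 [NS]: N:car6-GO,E:wait,S:car3-GO,W:wait | queues: N=0 E=2 S=2 W=0
Step 2 [NS]: N:empty,E:wait,S:car4-GO,W:wait | queues: N=0 E=2 S=1 W=0
Step 3 [EW]: N:wait,E:car1-GO,S:wait,W:empty | queues: N=0 E=1 S=1 W=0
Step 4 [EW]: N:wait,E:car2-GO,S:wait,W:empty | queues: N=0 E=0 S=1 W=0
Step 5 [NS]: N:empty,E:wait,S:car5-GO,W:wait | queues: N=0 E=0 S=0 W=0

N: empty
E: empty
S: empty
W: empty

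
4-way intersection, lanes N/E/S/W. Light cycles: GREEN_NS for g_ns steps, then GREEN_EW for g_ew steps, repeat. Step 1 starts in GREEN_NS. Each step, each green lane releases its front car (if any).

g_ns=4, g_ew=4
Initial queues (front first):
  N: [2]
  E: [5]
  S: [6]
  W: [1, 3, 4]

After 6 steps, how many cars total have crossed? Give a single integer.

Answer: 5

Derivation:
Step 1 [NS]: N:car2-GO,E:wait,S:car6-GO,W:wait | queues: N=0 E=1 S=0 W=3
Step 2 [NS]: N:empty,E:wait,S:empty,W:wait | queues: N=0 E=1 S=0 W=3
Step 3 [NS]: N:empty,E:wait,S:empty,W:wait | queues: N=0 E=1 S=0 W=3
Step 4 [NS]: N:empty,E:wait,S:empty,W:wait | queues: N=0 E=1 S=0 W=3
Step 5 [EW]: N:wait,E:car5-GO,S:wait,W:car1-GO | queues: N=0 E=0 S=0 W=2
Step 6 [EW]: N:wait,E:empty,S:wait,W:car3-GO | queues: N=0 E=0 S=0 W=1
Cars crossed by step 6: 5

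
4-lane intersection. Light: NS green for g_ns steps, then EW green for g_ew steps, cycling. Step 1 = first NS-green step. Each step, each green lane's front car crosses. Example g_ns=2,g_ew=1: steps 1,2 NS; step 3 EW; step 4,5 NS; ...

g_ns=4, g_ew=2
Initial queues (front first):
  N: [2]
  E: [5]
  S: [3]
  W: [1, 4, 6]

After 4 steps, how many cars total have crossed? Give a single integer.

Answer: 2

Derivation:
Step 1 [NS]: N:car2-GO,E:wait,S:car3-GO,W:wait | queues: N=0 E=1 S=0 W=3
Step 2 [NS]: N:empty,E:wait,S:empty,W:wait | queues: N=0 E=1 S=0 W=3
Step 3 [NS]: N:empty,E:wait,S:empty,W:wait | queues: N=0 E=1 S=0 W=3
Step 4 [NS]: N:empty,E:wait,S:empty,W:wait | queues: N=0 E=1 S=0 W=3
Cars crossed by step 4: 2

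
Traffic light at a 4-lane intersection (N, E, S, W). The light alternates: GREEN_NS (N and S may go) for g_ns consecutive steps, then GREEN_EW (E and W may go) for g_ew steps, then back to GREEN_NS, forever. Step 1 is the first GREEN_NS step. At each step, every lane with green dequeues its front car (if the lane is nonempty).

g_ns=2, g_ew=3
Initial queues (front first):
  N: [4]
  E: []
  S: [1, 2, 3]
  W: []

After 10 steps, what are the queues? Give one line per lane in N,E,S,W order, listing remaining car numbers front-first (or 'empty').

Step 1 [NS]: N:car4-GO,E:wait,S:car1-GO,W:wait | queues: N=0 E=0 S=2 W=0
Step 2 [NS]: N:empty,E:wait,S:car2-GO,W:wait | queues: N=0 E=0 S=1 W=0
Step 3 [EW]: N:wait,E:empty,S:wait,W:empty | queues: N=0 E=0 S=1 W=0
Step 4 [EW]: N:wait,E:empty,S:wait,W:empty | queues: N=0 E=0 S=1 W=0
Step 5 [EW]: N:wait,E:empty,S:wait,W:empty | queues: N=0 E=0 S=1 W=0
Step 6 [NS]: N:empty,E:wait,S:car3-GO,W:wait | queues: N=0 E=0 S=0 W=0

N: empty
E: empty
S: empty
W: empty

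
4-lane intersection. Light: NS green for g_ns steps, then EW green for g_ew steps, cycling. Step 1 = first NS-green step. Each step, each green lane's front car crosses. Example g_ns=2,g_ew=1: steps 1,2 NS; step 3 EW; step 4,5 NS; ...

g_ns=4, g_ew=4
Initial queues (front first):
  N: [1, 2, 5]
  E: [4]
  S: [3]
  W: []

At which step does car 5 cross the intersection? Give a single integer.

Step 1 [NS]: N:car1-GO,E:wait,S:car3-GO,W:wait | queues: N=2 E=1 S=0 W=0
Step 2 [NS]: N:car2-GO,E:wait,S:empty,W:wait | queues: N=1 E=1 S=0 W=0
Step 3 [NS]: N:car5-GO,E:wait,S:empty,W:wait | queues: N=0 E=1 S=0 W=0
Step 4 [NS]: N:empty,E:wait,S:empty,W:wait | queues: N=0 E=1 S=0 W=0
Step 5 [EW]: N:wait,E:car4-GO,S:wait,W:empty | queues: N=0 E=0 S=0 W=0
Car 5 crosses at step 3

3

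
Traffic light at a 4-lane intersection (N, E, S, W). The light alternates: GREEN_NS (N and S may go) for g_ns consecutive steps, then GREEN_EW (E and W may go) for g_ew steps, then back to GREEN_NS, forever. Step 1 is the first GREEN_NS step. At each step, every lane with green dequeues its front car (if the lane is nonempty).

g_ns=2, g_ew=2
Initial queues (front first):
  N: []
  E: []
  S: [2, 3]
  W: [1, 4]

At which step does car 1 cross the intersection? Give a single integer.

Step 1 [NS]: N:empty,E:wait,S:car2-GO,W:wait | queues: N=0 E=0 S=1 W=2
Step 2 [NS]: N:empty,E:wait,S:car3-GO,W:wait | queues: N=0 E=0 S=0 W=2
Step 3 [EW]: N:wait,E:empty,S:wait,W:car1-GO | queues: N=0 E=0 S=0 W=1
Step 4 [EW]: N:wait,E:empty,S:wait,W:car4-GO | queues: N=0 E=0 S=0 W=0
Car 1 crosses at step 3

3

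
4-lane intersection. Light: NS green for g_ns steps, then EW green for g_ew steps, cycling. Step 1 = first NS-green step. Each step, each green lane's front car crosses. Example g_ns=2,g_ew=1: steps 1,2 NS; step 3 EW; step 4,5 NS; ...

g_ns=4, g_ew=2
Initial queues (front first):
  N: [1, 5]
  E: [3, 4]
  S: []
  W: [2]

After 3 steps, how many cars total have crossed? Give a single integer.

Step 1 [NS]: N:car1-GO,E:wait,S:empty,W:wait | queues: N=1 E=2 S=0 W=1
Step 2 [NS]: N:car5-GO,E:wait,S:empty,W:wait | queues: N=0 E=2 S=0 W=1
Step 3 [NS]: N:empty,E:wait,S:empty,W:wait | queues: N=0 E=2 S=0 W=1
Cars crossed by step 3: 2

Answer: 2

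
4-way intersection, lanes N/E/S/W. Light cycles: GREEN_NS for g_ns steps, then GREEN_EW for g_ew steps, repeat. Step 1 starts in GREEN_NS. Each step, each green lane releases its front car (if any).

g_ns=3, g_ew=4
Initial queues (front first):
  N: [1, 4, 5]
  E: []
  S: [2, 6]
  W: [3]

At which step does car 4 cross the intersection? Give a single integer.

Step 1 [NS]: N:car1-GO,E:wait,S:car2-GO,W:wait | queues: N=2 E=0 S=1 W=1
Step 2 [NS]: N:car4-GO,E:wait,S:car6-GO,W:wait | queues: N=1 E=0 S=0 W=1
Step 3 [NS]: N:car5-GO,E:wait,S:empty,W:wait | queues: N=0 E=0 S=0 W=1
Step 4 [EW]: N:wait,E:empty,S:wait,W:car3-GO | queues: N=0 E=0 S=0 W=0
Car 4 crosses at step 2

2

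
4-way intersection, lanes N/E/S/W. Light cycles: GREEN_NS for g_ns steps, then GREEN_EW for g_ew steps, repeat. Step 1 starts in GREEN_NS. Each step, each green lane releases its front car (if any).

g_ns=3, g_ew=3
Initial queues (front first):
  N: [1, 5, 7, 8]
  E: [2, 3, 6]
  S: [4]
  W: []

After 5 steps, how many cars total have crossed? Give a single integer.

Step 1 [NS]: N:car1-GO,E:wait,S:car4-GO,W:wait | queues: N=3 E=3 S=0 W=0
Step 2 [NS]: N:car5-GO,E:wait,S:empty,W:wait | queues: N=2 E=3 S=0 W=0
Step 3 [NS]: N:car7-GO,E:wait,S:empty,W:wait | queues: N=1 E=3 S=0 W=0
Step 4 [EW]: N:wait,E:car2-GO,S:wait,W:empty | queues: N=1 E=2 S=0 W=0
Step 5 [EW]: N:wait,E:car3-GO,S:wait,W:empty | queues: N=1 E=1 S=0 W=0
Cars crossed by step 5: 6

Answer: 6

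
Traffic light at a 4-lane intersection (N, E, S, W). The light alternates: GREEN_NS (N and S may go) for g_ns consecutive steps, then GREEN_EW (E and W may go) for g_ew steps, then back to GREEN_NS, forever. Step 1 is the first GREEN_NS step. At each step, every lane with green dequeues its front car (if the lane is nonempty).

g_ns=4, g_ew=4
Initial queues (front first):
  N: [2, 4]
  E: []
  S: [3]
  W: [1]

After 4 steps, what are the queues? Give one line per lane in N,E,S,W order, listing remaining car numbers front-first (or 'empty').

Step 1 [NS]: N:car2-GO,E:wait,S:car3-GO,W:wait | queues: N=1 E=0 S=0 W=1
Step 2 [NS]: N:car4-GO,E:wait,S:empty,W:wait | queues: N=0 E=0 S=0 W=1
Step 3 [NS]: N:empty,E:wait,S:empty,W:wait | queues: N=0 E=0 S=0 W=1
Step 4 [NS]: N:empty,E:wait,S:empty,W:wait | queues: N=0 E=0 S=0 W=1

N: empty
E: empty
S: empty
W: 1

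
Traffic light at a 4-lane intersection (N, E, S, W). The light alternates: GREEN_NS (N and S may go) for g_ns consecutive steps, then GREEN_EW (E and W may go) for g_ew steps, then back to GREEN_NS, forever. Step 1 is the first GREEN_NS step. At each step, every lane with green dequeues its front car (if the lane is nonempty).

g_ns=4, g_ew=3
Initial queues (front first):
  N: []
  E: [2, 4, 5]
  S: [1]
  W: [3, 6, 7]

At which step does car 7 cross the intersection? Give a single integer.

Step 1 [NS]: N:empty,E:wait,S:car1-GO,W:wait | queues: N=0 E=3 S=0 W=3
Step 2 [NS]: N:empty,E:wait,S:empty,W:wait | queues: N=0 E=3 S=0 W=3
Step 3 [NS]: N:empty,E:wait,S:empty,W:wait | queues: N=0 E=3 S=0 W=3
Step 4 [NS]: N:empty,E:wait,S:empty,W:wait | queues: N=0 E=3 S=0 W=3
Step 5 [EW]: N:wait,E:car2-GO,S:wait,W:car3-GO | queues: N=0 E=2 S=0 W=2
Step 6 [EW]: N:wait,E:car4-GO,S:wait,W:car6-GO | queues: N=0 E=1 S=0 W=1
Step 7 [EW]: N:wait,E:car5-GO,S:wait,W:car7-GO | queues: N=0 E=0 S=0 W=0
Car 7 crosses at step 7

7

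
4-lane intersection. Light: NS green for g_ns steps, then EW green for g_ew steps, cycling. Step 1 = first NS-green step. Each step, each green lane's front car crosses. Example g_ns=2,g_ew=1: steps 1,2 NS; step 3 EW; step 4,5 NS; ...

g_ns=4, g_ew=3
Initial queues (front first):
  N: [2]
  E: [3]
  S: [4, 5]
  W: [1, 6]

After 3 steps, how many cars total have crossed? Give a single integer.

Step 1 [NS]: N:car2-GO,E:wait,S:car4-GO,W:wait | queues: N=0 E=1 S=1 W=2
Step 2 [NS]: N:empty,E:wait,S:car5-GO,W:wait | queues: N=0 E=1 S=0 W=2
Step 3 [NS]: N:empty,E:wait,S:empty,W:wait | queues: N=0 E=1 S=0 W=2
Cars crossed by step 3: 3

Answer: 3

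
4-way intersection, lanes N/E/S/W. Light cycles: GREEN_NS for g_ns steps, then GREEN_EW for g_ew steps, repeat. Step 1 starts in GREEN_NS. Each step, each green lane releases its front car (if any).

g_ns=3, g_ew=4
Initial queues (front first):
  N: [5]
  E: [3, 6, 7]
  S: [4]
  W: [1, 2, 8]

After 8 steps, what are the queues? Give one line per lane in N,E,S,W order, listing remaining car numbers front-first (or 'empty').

Step 1 [NS]: N:car5-GO,E:wait,S:car4-GO,W:wait | queues: N=0 E=3 S=0 W=3
Step 2 [NS]: N:empty,E:wait,S:empty,W:wait | queues: N=0 E=3 S=0 W=3
Step 3 [NS]: N:empty,E:wait,S:empty,W:wait | queues: N=0 E=3 S=0 W=3
Step 4 [EW]: N:wait,E:car3-GO,S:wait,W:car1-GO | queues: N=0 E=2 S=0 W=2
Step 5 [EW]: N:wait,E:car6-GO,S:wait,W:car2-GO | queues: N=0 E=1 S=0 W=1
Step 6 [EW]: N:wait,E:car7-GO,S:wait,W:car8-GO | queues: N=0 E=0 S=0 W=0

N: empty
E: empty
S: empty
W: empty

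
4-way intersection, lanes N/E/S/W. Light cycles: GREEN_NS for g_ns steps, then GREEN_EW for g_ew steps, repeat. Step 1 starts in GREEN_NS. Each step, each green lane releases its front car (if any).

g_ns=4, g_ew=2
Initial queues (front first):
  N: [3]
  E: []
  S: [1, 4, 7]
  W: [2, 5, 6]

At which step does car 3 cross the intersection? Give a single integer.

Step 1 [NS]: N:car3-GO,E:wait,S:car1-GO,W:wait | queues: N=0 E=0 S=2 W=3
Step 2 [NS]: N:empty,E:wait,S:car4-GO,W:wait | queues: N=0 E=0 S=1 W=3
Step 3 [NS]: N:empty,E:wait,S:car7-GO,W:wait | queues: N=0 E=0 S=0 W=3
Step 4 [NS]: N:empty,E:wait,S:empty,W:wait | queues: N=0 E=0 S=0 W=3
Step 5 [EW]: N:wait,E:empty,S:wait,W:car2-GO | queues: N=0 E=0 S=0 W=2
Step 6 [EW]: N:wait,E:empty,S:wait,W:car5-GO | queues: N=0 E=0 S=0 W=1
Step 7 [NS]: N:empty,E:wait,S:empty,W:wait | queues: N=0 E=0 S=0 W=1
Step 8 [NS]: N:empty,E:wait,S:empty,W:wait | queues: N=0 E=0 S=0 W=1
Step 9 [NS]: N:empty,E:wait,S:empty,W:wait | queues: N=0 E=0 S=0 W=1
Step 10 [NS]: N:empty,E:wait,S:empty,W:wait | queues: N=0 E=0 S=0 W=1
Step 11 [EW]: N:wait,E:empty,S:wait,W:car6-GO | queues: N=0 E=0 S=0 W=0
Car 3 crosses at step 1

1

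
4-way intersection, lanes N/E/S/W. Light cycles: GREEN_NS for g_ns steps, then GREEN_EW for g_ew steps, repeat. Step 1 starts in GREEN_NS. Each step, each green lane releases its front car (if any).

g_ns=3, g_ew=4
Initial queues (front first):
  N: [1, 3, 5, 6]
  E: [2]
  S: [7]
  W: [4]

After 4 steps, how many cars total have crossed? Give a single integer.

Answer: 6

Derivation:
Step 1 [NS]: N:car1-GO,E:wait,S:car7-GO,W:wait | queues: N=3 E=1 S=0 W=1
Step 2 [NS]: N:car3-GO,E:wait,S:empty,W:wait | queues: N=2 E=1 S=0 W=1
Step 3 [NS]: N:car5-GO,E:wait,S:empty,W:wait | queues: N=1 E=1 S=0 W=1
Step 4 [EW]: N:wait,E:car2-GO,S:wait,W:car4-GO | queues: N=1 E=0 S=0 W=0
Cars crossed by step 4: 6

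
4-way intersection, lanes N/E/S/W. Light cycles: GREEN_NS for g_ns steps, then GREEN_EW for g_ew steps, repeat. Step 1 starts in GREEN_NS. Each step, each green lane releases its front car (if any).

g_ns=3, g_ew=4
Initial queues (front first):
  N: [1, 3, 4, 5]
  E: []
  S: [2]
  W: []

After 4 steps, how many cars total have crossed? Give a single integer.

Step 1 [NS]: N:car1-GO,E:wait,S:car2-GO,W:wait | queues: N=3 E=0 S=0 W=0
Step 2 [NS]: N:car3-GO,E:wait,S:empty,W:wait | queues: N=2 E=0 S=0 W=0
Step 3 [NS]: N:car4-GO,E:wait,S:empty,W:wait | queues: N=1 E=0 S=0 W=0
Step 4 [EW]: N:wait,E:empty,S:wait,W:empty | queues: N=1 E=0 S=0 W=0
Cars crossed by step 4: 4

Answer: 4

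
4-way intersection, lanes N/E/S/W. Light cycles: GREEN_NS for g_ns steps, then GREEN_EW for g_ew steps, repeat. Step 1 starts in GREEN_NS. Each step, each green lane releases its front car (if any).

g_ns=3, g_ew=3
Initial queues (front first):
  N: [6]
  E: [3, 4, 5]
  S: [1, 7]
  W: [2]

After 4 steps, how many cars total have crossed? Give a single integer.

Answer: 5

Derivation:
Step 1 [NS]: N:car6-GO,E:wait,S:car1-GO,W:wait | queues: N=0 E=3 S=1 W=1
Step 2 [NS]: N:empty,E:wait,S:car7-GO,W:wait | queues: N=0 E=3 S=0 W=1
Step 3 [NS]: N:empty,E:wait,S:empty,W:wait | queues: N=0 E=3 S=0 W=1
Step 4 [EW]: N:wait,E:car3-GO,S:wait,W:car2-GO | queues: N=0 E=2 S=0 W=0
Cars crossed by step 4: 5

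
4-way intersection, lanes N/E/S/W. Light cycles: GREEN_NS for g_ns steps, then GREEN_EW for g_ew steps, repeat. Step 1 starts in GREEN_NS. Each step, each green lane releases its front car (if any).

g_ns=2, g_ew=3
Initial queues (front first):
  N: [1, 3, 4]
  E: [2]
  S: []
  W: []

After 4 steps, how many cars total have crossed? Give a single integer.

Answer: 3

Derivation:
Step 1 [NS]: N:car1-GO,E:wait,S:empty,W:wait | queues: N=2 E=1 S=0 W=0
Step 2 [NS]: N:car3-GO,E:wait,S:empty,W:wait | queues: N=1 E=1 S=0 W=0
Step 3 [EW]: N:wait,E:car2-GO,S:wait,W:empty | queues: N=1 E=0 S=0 W=0
Step 4 [EW]: N:wait,E:empty,S:wait,W:empty | queues: N=1 E=0 S=0 W=0
Cars crossed by step 4: 3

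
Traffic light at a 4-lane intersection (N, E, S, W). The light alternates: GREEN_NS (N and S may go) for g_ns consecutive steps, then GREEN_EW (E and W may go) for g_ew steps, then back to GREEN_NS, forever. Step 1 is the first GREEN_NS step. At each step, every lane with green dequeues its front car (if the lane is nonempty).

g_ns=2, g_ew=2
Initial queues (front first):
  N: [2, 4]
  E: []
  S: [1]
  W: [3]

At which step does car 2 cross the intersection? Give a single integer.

Step 1 [NS]: N:car2-GO,E:wait,S:car1-GO,W:wait | queues: N=1 E=0 S=0 W=1
Step 2 [NS]: N:car4-GO,E:wait,S:empty,W:wait | queues: N=0 E=0 S=0 W=1
Step 3 [EW]: N:wait,E:empty,S:wait,W:car3-GO | queues: N=0 E=0 S=0 W=0
Car 2 crosses at step 1

1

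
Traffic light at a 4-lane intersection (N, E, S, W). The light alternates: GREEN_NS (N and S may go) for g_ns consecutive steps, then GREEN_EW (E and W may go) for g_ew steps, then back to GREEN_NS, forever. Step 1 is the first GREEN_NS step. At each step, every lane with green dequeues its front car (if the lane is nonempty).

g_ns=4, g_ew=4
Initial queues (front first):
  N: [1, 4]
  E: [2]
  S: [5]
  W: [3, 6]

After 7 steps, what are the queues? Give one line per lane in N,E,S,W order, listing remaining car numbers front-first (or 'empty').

Step 1 [NS]: N:car1-GO,E:wait,S:car5-GO,W:wait | queues: N=1 E=1 S=0 W=2
Step 2 [NS]: N:car4-GO,E:wait,S:empty,W:wait | queues: N=0 E=1 S=0 W=2
Step 3 [NS]: N:empty,E:wait,S:empty,W:wait | queues: N=0 E=1 S=0 W=2
Step 4 [NS]: N:empty,E:wait,S:empty,W:wait | queues: N=0 E=1 S=0 W=2
Step 5 [EW]: N:wait,E:car2-GO,S:wait,W:car3-GO | queues: N=0 E=0 S=0 W=1
Step 6 [EW]: N:wait,E:empty,S:wait,W:car6-GO | queues: N=0 E=0 S=0 W=0

N: empty
E: empty
S: empty
W: empty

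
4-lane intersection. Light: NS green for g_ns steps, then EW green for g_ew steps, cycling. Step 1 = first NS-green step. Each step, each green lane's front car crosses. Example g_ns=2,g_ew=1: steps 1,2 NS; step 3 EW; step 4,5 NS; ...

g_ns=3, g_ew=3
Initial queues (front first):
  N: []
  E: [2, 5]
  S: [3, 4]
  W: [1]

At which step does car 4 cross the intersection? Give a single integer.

Step 1 [NS]: N:empty,E:wait,S:car3-GO,W:wait | queues: N=0 E=2 S=1 W=1
Step 2 [NS]: N:empty,E:wait,S:car4-GO,W:wait | queues: N=0 E=2 S=0 W=1
Step 3 [NS]: N:empty,E:wait,S:empty,W:wait | queues: N=0 E=2 S=0 W=1
Step 4 [EW]: N:wait,E:car2-GO,S:wait,W:car1-GO | queues: N=0 E=1 S=0 W=0
Step 5 [EW]: N:wait,E:car5-GO,S:wait,W:empty | queues: N=0 E=0 S=0 W=0
Car 4 crosses at step 2

2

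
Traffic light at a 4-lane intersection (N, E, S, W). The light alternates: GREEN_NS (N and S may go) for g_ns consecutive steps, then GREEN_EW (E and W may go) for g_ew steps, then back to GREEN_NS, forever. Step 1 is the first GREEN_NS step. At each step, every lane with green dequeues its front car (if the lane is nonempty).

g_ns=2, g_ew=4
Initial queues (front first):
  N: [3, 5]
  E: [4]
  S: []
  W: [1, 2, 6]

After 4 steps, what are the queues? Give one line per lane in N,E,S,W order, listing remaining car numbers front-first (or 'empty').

Step 1 [NS]: N:car3-GO,E:wait,S:empty,W:wait | queues: N=1 E=1 S=0 W=3
Step 2 [NS]: N:car5-GO,E:wait,S:empty,W:wait | queues: N=0 E=1 S=0 W=3
Step 3 [EW]: N:wait,E:car4-GO,S:wait,W:car1-GO | queues: N=0 E=0 S=0 W=2
Step 4 [EW]: N:wait,E:empty,S:wait,W:car2-GO | queues: N=0 E=0 S=0 W=1

N: empty
E: empty
S: empty
W: 6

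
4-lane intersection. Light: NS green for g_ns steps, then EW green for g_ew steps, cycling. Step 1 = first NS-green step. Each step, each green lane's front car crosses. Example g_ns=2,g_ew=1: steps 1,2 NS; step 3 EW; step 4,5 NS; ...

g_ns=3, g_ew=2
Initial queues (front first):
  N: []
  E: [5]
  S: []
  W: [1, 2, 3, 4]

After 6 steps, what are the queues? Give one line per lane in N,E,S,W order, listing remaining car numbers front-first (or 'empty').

Step 1 [NS]: N:empty,E:wait,S:empty,W:wait | queues: N=0 E=1 S=0 W=4
Step 2 [NS]: N:empty,E:wait,S:empty,W:wait | queues: N=0 E=1 S=0 W=4
Step 3 [NS]: N:empty,E:wait,S:empty,W:wait | queues: N=0 E=1 S=0 W=4
Step 4 [EW]: N:wait,E:car5-GO,S:wait,W:car1-GO | queues: N=0 E=0 S=0 W=3
Step 5 [EW]: N:wait,E:empty,S:wait,W:car2-GO | queues: N=0 E=0 S=0 W=2
Step 6 [NS]: N:empty,E:wait,S:empty,W:wait | queues: N=0 E=0 S=0 W=2

N: empty
E: empty
S: empty
W: 3 4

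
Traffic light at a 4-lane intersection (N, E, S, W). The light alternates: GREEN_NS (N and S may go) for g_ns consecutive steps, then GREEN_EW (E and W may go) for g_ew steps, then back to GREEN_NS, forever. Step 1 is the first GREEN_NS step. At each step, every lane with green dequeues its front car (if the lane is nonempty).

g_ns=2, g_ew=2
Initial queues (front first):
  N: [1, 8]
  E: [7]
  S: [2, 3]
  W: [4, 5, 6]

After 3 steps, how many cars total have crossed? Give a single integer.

Answer: 6

Derivation:
Step 1 [NS]: N:car1-GO,E:wait,S:car2-GO,W:wait | queues: N=1 E=1 S=1 W=3
Step 2 [NS]: N:car8-GO,E:wait,S:car3-GO,W:wait | queues: N=0 E=1 S=0 W=3
Step 3 [EW]: N:wait,E:car7-GO,S:wait,W:car4-GO | queues: N=0 E=0 S=0 W=2
Cars crossed by step 3: 6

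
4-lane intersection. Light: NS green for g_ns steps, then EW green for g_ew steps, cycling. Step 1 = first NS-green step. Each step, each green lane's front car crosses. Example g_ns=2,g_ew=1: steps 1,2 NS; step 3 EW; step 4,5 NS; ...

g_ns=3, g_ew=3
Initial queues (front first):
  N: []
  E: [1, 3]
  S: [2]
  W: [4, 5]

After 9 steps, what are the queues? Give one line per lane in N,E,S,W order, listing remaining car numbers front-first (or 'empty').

Step 1 [NS]: N:empty,E:wait,S:car2-GO,W:wait | queues: N=0 E=2 S=0 W=2
Step 2 [NS]: N:empty,E:wait,S:empty,W:wait | queues: N=0 E=2 S=0 W=2
Step 3 [NS]: N:empty,E:wait,S:empty,W:wait | queues: N=0 E=2 S=0 W=2
Step 4 [EW]: N:wait,E:car1-GO,S:wait,W:car4-GO | queues: N=0 E=1 S=0 W=1
Step 5 [EW]: N:wait,E:car3-GO,S:wait,W:car5-GO | queues: N=0 E=0 S=0 W=0

N: empty
E: empty
S: empty
W: empty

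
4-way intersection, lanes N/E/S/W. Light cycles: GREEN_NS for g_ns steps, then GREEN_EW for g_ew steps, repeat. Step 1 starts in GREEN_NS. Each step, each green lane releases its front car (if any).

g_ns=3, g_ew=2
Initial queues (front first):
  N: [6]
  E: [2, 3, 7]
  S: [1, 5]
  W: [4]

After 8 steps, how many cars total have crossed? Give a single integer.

Answer: 6

Derivation:
Step 1 [NS]: N:car6-GO,E:wait,S:car1-GO,W:wait | queues: N=0 E=3 S=1 W=1
Step 2 [NS]: N:empty,E:wait,S:car5-GO,W:wait | queues: N=0 E=3 S=0 W=1
Step 3 [NS]: N:empty,E:wait,S:empty,W:wait | queues: N=0 E=3 S=0 W=1
Step 4 [EW]: N:wait,E:car2-GO,S:wait,W:car4-GO | queues: N=0 E=2 S=0 W=0
Step 5 [EW]: N:wait,E:car3-GO,S:wait,W:empty | queues: N=0 E=1 S=0 W=0
Step 6 [NS]: N:empty,E:wait,S:empty,W:wait | queues: N=0 E=1 S=0 W=0
Step 7 [NS]: N:empty,E:wait,S:empty,W:wait | queues: N=0 E=1 S=0 W=0
Step 8 [NS]: N:empty,E:wait,S:empty,W:wait | queues: N=0 E=1 S=0 W=0
Cars crossed by step 8: 6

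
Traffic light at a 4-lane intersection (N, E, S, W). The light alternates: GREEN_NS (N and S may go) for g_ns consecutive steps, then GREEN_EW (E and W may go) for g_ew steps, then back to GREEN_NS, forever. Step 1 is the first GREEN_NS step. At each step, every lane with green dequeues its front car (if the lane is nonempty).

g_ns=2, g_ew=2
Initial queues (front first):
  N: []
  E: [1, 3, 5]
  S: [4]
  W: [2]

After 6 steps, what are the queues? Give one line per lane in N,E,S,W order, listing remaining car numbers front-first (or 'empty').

Step 1 [NS]: N:empty,E:wait,S:car4-GO,W:wait | queues: N=0 E=3 S=0 W=1
Step 2 [NS]: N:empty,E:wait,S:empty,W:wait | queues: N=0 E=3 S=0 W=1
Step 3 [EW]: N:wait,E:car1-GO,S:wait,W:car2-GO | queues: N=0 E=2 S=0 W=0
Step 4 [EW]: N:wait,E:car3-GO,S:wait,W:empty | queues: N=0 E=1 S=0 W=0
Step 5 [NS]: N:empty,E:wait,S:empty,W:wait | queues: N=0 E=1 S=0 W=0
Step 6 [NS]: N:empty,E:wait,S:empty,W:wait | queues: N=0 E=1 S=0 W=0

N: empty
E: 5
S: empty
W: empty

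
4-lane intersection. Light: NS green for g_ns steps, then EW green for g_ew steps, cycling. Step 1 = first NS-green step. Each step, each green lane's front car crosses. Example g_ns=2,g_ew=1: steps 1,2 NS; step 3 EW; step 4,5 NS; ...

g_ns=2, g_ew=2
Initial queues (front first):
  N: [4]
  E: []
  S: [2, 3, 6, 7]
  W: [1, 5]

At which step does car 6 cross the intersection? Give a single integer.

Step 1 [NS]: N:car4-GO,E:wait,S:car2-GO,W:wait | queues: N=0 E=0 S=3 W=2
Step 2 [NS]: N:empty,E:wait,S:car3-GO,W:wait | queues: N=0 E=0 S=2 W=2
Step 3 [EW]: N:wait,E:empty,S:wait,W:car1-GO | queues: N=0 E=0 S=2 W=1
Step 4 [EW]: N:wait,E:empty,S:wait,W:car5-GO | queues: N=0 E=0 S=2 W=0
Step 5 [NS]: N:empty,E:wait,S:car6-GO,W:wait | queues: N=0 E=0 S=1 W=0
Step 6 [NS]: N:empty,E:wait,S:car7-GO,W:wait | queues: N=0 E=0 S=0 W=0
Car 6 crosses at step 5

5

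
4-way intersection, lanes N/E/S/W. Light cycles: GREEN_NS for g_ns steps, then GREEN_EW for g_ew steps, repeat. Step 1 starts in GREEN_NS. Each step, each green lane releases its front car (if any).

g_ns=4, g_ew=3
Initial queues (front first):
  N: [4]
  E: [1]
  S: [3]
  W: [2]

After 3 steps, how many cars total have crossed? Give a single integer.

Answer: 2

Derivation:
Step 1 [NS]: N:car4-GO,E:wait,S:car3-GO,W:wait | queues: N=0 E=1 S=0 W=1
Step 2 [NS]: N:empty,E:wait,S:empty,W:wait | queues: N=0 E=1 S=0 W=1
Step 3 [NS]: N:empty,E:wait,S:empty,W:wait | queues: N=0 E=1 S=0 W=1
Cars crossed by step 3: 2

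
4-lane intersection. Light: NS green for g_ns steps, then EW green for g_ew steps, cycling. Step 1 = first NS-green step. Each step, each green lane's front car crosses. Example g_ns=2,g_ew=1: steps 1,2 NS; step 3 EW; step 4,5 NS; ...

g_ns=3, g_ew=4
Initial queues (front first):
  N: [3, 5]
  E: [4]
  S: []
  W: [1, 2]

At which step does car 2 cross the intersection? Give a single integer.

Step 1 [NS]: N:car3-GO,E:wait,S:empty,W:wait | queues: N=1 E=1 S=0 W=2
Step 2 [NS]: N:car5-GO,E:wait,S:empty,W:wait | queues: N=0 E=1 S=0 W=2
Step 3 [NS]: N:empty,E:wait,S:empty,W:wait | queues: N=0 E=1 S=0 W=2
Step 4 [EW]: N:wait,E:car4-GO,S:wait,W:car1-GO | queues: N=0 E=0 S=0 W=1
Step 5 [EW]: N:wait,E:empty,S:wait,W:car2-GO | queues: N=0 E=0 S=0 W=0
Car 2 crosses at step 5

5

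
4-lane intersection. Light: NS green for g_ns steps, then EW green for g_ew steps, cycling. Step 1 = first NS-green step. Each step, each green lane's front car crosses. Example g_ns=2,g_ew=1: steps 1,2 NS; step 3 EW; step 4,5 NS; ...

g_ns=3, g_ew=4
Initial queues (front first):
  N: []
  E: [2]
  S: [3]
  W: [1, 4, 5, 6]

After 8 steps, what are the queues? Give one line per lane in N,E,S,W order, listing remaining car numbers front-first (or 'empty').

Step 1 [NS]: N:empty,E:wait,S:car3-GO,W:wait | queues: N=0 E=1 S=0 W=4
Step 2 [NS]: N:empty,E:wait,S:empty,W:wait | queues: N=0 E=1 S=0 W=4
Step 3 [NS]: N:empty,E:wait,S:empty,W:wait | queues: N=0 E=1 S=0 W=4
Step 4 [EW]: N:wait,E:car2-GO,S:wait,W:car1-GO | queues: N=0 E=0 S=0 W=3
Step 5 [EW]: N:wait,E:empty,S:wait,W:car4-GO | queues: N=0 E=0 S=0 W=2
Step 6 [EW]: N:wait,E:empty,S:wait,W:car5-GO | queues: N=0 E=0 S=0 W=1
Step 7 [EW]: N:wait,E:empty,S:wait,W:car6-GO | queues: N=0 E=0 S=0 W=0

N: empty
E: empty
S: empty
W: empty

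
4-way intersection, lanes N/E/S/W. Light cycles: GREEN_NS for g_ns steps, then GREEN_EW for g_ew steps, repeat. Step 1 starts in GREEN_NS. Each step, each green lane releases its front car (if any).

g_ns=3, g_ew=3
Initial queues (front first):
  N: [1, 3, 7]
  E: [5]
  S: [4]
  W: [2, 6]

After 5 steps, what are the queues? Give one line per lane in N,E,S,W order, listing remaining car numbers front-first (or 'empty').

Step 1 [NS]: N:car1-GO,E:wait,S:car4-GO,W:wait | queues: N=2 E=1 S=0 W=2
Step 2 [NS]: N:car3-GO,E:wait,S:empty,W:wait | queues: N=1 E=1 S=0 W=2
Step 3 [NS]: N:car7-GO,E:wait,S:empty,W:wait | queues: N=0 E=1 S=0 W=2
Step 4 [EW]: N:wait,E:car5-GO,S:wait,W:car2-GO | queues: N=0 E=0 S=0 W=1
Step 5 [EW]: N:wait,E:empty,S:wait,W:car6-GO | queues: N=0 E=0 S=0 W=0

N: empty
E: empty
S: empty
W: empty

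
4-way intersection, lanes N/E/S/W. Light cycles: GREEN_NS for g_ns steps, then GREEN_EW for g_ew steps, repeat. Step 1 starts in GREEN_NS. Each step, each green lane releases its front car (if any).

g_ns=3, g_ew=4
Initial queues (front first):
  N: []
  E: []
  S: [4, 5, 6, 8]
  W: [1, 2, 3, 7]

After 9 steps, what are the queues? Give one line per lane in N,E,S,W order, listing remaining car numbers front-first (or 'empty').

Step 1 [NS]: N:empty,E:wait,S:car4-GO,W:wait | queues: N=0 E=0 S=3 W=4
Step 2 [NS]: N:empty,E:wait,S:car5-GO,W:wait | queues: N=0 E=0 S=2 W=4
Step 3 [NS]: N:empty,E:wait,S:car6-GO,W:wait | queues: N=0 E=0 S=1 W=4
Step 4 [EW]: N:wait,E:empty,S:wait,W:car1-GO | queues: N=0 E=0 S=1 W=3
Step 5 [EW]: N:wait,E:empty,S:wait,W:car2-GO | queues: N=0 E=0 S=1 W=2
Step 6 [EW]: N:wait,E:empty,S:wait,W:car3-GO | queues: N=0 E=0 S=1 W=1
Step 7 [EW]: N:wait,E:empty,S:wait,W:car7-GO | queues: N=0 E=0 S=1 W=0
Step 8 [NS]: N:empty,E:wait,S:car8-GO,W:wait | queues: N=0 E=0 S=0 W=0

N: empty
E: empty
S: empty
W: empty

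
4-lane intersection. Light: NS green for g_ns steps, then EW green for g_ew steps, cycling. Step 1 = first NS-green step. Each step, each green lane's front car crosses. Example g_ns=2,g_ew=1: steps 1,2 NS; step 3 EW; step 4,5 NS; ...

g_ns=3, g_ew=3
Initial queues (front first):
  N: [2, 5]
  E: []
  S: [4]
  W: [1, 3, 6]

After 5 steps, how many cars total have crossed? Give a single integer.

Answer: 5

Derivation:
Step 1 [NS]: N:car2-GO,E:wait,S:car4-GO,W:wait | queues: N=1 E=0 S=0 W=3
Step 2 [NS]: N:car5-GO,E:wait,S:empty,W:wait | queues: N=0 E=0 S=0 W=3
Step 3 [NS]: N:empty,E:wait,S:empty,W:wait | queues: N=0 E=0 S=0 W=3
Step 4 [EW]: N:wait,E:empty,S:wait,W:car1-GO | queues: N=0 E=0 S=0 W=2
Step 5 [EW]: N:wait,E:empty,S:wait,W:car3-GO | queues: N=0 E=0 S=0 W=1
Cars crossed by step 5: 5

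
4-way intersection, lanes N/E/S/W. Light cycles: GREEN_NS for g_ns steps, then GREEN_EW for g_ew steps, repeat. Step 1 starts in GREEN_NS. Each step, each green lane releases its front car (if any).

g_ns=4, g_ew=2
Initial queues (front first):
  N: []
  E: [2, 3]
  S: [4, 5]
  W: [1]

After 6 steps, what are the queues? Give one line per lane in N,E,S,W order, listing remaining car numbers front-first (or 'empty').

Step 1 [NS]: N:empty,E:wait,S:car4-GO,W:wait | queues: N=0 E=2 S=1 W=1
Step 2 [NS]: N:empty,E:wait,S:car5-GO,W:wait | queues: N=0 E=2 S=0 W=1
Step 3 [NS]: N:empty,E:wait,S:empty,W:wait | queues: N=0 E=2 S=0 W=1
Step 4 [NS]: N:empty,E:wait,S:empty,W:wait | queues: N=0 E=2 S=0 W=1
Step 5 [EW]: N:wait,E:car2-GO,S:wait,W:car1-GO | queues: N=0 E=1 S=0 W=0
Step 6 [EW]: N:wait,E:car3-GO,S:wait,W:empty | queues: N=0 E=0 S=0 W=0

N: empty
E: empty
S: empty
W: empty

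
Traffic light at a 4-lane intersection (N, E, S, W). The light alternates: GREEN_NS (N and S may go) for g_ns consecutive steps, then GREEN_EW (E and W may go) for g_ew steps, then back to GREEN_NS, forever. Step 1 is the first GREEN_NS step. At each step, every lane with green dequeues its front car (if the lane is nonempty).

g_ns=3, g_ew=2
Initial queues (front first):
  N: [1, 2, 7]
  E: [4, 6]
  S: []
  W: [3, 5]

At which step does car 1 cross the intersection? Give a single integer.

Step 1 [NS]: N:car1-GO,E:wait,S:empty,W:wait | queues: N=2 E=2 S=0 W=2
Step 2 [NS]: N:car2-GO,E:wait,S:empty,W:wait | queues: N=1 E=2 S=0 W=2
Step 3 [NS]: N:car7-GO,E:wait,S:empty,W:wait | queues: N=0 E=2 S=0 W=2
Step 4 [EW]: N:wait,E:car4-GO,S:wait,W:car3-GO | queues: N=0 E=1 S=0 W=1
Step 5 [EW]: N:wait,E:car6-GO,S:wait,W:car5-GO | queues: N=0 E=0 S=0 W=0
Car 1 crosses at step 1

1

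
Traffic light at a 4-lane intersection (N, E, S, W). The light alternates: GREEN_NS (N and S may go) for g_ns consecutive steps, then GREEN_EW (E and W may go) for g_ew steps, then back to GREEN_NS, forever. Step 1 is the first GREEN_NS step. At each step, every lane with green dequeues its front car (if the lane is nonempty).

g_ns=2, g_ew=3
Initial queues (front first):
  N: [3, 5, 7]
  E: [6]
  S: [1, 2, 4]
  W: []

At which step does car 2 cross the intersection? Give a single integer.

Step 1 [NS]: N:car3-GO,E:wait,S:car1-GO,W:wait | queues: N=2 E=1 S=2 W=0
Step 2 [NS]: N:car5-GO,E:wait,S:car2-GO,W:wait | queues: N=1 E=1 S=1 W=0
Step 3 [EW]: N:wait,E:car6-GO,S:wait,W:empty | queues: N=1 E=0 S=1 W=0
Step 4 [EW]: N:wait,E:empty,S:wait,W:empty | queues: N=1 E=0 S=1 W=0
Step 5 [EW]: N:wait,E:empty,S:wait,W:empty | queues: N=1 E=0 S=1 W=0
Step 6 [NS]: N:car7-GO,E:wait,S:car4-GO,W:wait | queues: N=0 E=0 S=0 W=0
Car 2 crosses at step 2

2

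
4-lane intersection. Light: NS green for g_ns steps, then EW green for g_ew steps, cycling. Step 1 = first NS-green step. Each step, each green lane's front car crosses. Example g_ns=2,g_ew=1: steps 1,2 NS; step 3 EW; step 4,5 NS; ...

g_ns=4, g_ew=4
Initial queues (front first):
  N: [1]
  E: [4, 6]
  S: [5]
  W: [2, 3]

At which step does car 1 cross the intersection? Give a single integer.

Step 1 [NS]: N:car1-GO,E:wait,S:car5-GO,W:wait | queues: N=0 E=2 S=0 W=2
Step 2 [NS]: N:empty,E:wait,S:empty,W:wait | queues: N=0 E=2 S=0 W=2
Step 3 [NS]: N:empty,E:wait,S:empty,W:wait | queues: N=0 E=2 S=0 W=2
Step 4 [NS]: N:empty,E:wait,S:empty,W:wait | queues: N=0 E=2 S=0 W=2
Step 5 [EW]: N:wait,E:car4-GO,S:wait,W:car2-GO | queues: N=0 E=1 S=0 W=1
Step 6 [EW]: N:wait,E:car6-GO,S:wait,W:car3-GO | queues: N=0 E=0 S=0 W=0
Car 1 crosses at step 1

1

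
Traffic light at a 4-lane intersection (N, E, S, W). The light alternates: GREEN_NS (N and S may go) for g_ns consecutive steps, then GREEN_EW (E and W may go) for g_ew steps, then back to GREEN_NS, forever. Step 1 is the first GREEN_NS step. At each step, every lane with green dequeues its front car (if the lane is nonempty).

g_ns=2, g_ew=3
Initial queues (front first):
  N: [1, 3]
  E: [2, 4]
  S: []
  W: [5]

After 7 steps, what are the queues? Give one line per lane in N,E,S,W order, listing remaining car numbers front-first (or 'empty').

Step 1 [NS]: N:car1-GO,E:wait,S:empty,W:wait | queues: N=1 E=2 S=0 W=1
Step 2 [NS]: N:car3-GO,E:wait,S:empty,W:wait | queues: N=0 E=2 S=0 W=1
Step 3 [EW]: N:wait,E:car2-GO,S:wait,W:car5-GO | queues: N=0 E=1 S=0 W=0
Step 4 [EW]: N:wait,E:car4-GO,S:wait,W:empty | queues: N=0 E=0 S=0 W=0

N: empty
E: empty
S: empty
W: empty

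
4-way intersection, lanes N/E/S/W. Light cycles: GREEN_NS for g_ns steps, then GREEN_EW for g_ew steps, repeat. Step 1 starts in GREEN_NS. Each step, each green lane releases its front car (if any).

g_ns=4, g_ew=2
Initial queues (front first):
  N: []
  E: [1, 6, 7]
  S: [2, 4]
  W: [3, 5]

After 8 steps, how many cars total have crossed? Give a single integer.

Step 1 [NS]: N:empty,E:wait,S:car2-GO,W:wait | queues: N=0 E=3 S=1 W=2
Step 2 [NS]: N:empty,E:wait,S:car4-GO,W:wait | queues: N=0 E=3 S=0 W=2
Step 3 [NS]: N:empty,E:wait,S:empty,W:wait | queues: N=0 E=3 S=0 W=2
Step 4 [NS]: N:empty,E:wait,S:empty,W:wait | queues: N=0 E=3 S=0 W=2
Step 5 [EW]: N:wait,E:car1-GO,S:wait,W:car3-GO | queues: N=0 E=2 S=0 W=1
Step 6 [EW]: N:wait,E:car6-GO,S:wait,W:car5-GO | queues: N=0 E=1 S=0 W=0
Step 7 [NS]: N:empty,E:wait,S:empty,W:wait | queues: N=0 E=1 S=0 W=0
Step 8 [NS]: N:empty,E:wait,S:empty,W:wait | queues: N=0 E=1 S=0 W=0
Cars crossed by step 8: 6

Answer: 6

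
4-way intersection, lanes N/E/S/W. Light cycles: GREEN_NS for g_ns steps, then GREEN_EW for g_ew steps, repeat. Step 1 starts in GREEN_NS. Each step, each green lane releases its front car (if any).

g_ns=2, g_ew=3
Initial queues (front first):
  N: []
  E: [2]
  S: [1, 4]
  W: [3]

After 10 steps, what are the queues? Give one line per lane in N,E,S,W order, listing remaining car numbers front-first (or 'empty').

Step 1 [NS]: N:empty,E:wait,S:car1-GO,W:wait | queues: N=0 E=1 S=1 W=1
Step 2 [NS]: N:empty,E:wait,S:car4-GO,W:wait | queues: N=0 E=1 S=0 W=1
Step 3 [EW]: N:wait,E:car2-GO,S:wait,W:car3-GO | queues: N=0 E=0 S=0 W=0

N: empty
E: empty
S: empty
W: empty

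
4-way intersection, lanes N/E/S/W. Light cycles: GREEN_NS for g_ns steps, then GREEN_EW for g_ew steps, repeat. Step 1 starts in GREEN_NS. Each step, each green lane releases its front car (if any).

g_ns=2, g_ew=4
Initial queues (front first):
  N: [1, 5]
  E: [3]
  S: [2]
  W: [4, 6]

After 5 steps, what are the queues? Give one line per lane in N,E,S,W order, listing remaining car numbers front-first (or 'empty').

Step 1 [NS]: N:car1-GO,E:wait,S:car2-GO,W:wait | queues: N=1 E=1 S=0 W=2
Step 2 [NS]: N:car5-GO,E:wait,S:empty,W:wait | queues: N=0 E=1 S=0 W=2
Step 3 [EW]: N:wait,E:car3-GO,S:wait,W:car4-GO | queues: N=0 E=0 S=0 W=1
Step 4 [EW]: N:wait,E:empty,S:wait,W:car6-GO | queues: N=0 E=0 S=0 W=0

N: empty
E: empty
S: empty
W: empty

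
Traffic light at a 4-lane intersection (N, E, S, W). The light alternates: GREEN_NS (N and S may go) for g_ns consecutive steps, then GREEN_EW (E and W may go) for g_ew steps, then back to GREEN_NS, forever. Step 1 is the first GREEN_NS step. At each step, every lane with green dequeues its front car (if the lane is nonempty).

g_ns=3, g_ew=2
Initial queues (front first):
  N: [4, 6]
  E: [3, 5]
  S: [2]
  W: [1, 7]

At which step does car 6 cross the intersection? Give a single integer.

Step 1 [NS]: N:car4-GO,E:wait,S:car2-GO,W:wait | queues: N=1 E=2 S=0 W=2
Step 2 [NS]: N:car6-GO,E:wait,S:empty,W:wait | queues: N=0 E=2 S=0 W=2
Step 3 [NS]: N:empty,E:wait,S:empty,W:wait | queues: N=0 E=2 S=0 W=2
Step 4 [EW]: N:wait,E:car3-GO,S:wait,W:car1-GO | queues: N=0 E=1 S=0 W=1
Step 5 [EW]: N:wait,E:car5-GO,S:wait,W:car7-GO | queues: N=0 E=0 S=0 W=0
Car 6 crosses at step 2

2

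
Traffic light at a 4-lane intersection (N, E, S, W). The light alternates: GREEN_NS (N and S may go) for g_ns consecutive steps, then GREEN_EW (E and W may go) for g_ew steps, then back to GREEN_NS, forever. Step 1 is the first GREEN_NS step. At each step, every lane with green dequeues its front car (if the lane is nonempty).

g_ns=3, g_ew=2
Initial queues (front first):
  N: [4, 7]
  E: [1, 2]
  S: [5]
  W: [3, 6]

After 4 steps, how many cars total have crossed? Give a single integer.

Answer: 5

Derivation:
Step 1 [NS]: N:car4-GO,E:wait,S:car5-GO,W:wait | queues: N=1 E=2 S=0 W=2
Step 2 [NS]: N:car7-GO,E:wait,S:empty,W:wait | queues: N=0 E=2 S=0 W=2
Step 3 [NS]: N:empty,E:wait,S:empty,W:wait | queues: N=0 E=2 S=0 W=2
Step 4 [EW]: N:wait,E:car1-GO,S:wait,W:car3-GO | queues: N=0 E=1 S=0 W=1
Cars crossed by step 4: 5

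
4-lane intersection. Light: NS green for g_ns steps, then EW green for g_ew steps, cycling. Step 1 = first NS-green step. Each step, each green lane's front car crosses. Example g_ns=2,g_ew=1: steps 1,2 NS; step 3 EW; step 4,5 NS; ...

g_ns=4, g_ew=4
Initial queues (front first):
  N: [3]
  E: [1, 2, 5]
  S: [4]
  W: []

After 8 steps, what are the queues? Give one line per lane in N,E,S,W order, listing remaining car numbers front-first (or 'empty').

Step 1 [NS]: N:car3-GO,E:wait,S:car4-GO,W:wait | queues: N=0 E=3 S=0 W=0
Step 2 [NS]: N:empty,E:wait,S:empty,W:wait | queues: N=0 E=3 S=0 W=0
Step 3 [NS]: N:empty,E:wait,S:empty,W:wait | queues: N=0 E=3 S=0 W=0
Step 4 [NS]: N:empty,E:wait,S:empty,W:wait | queues: N=0 E=3 S=0 W=0
Step 5 [EW]: N:wait,E:car1-GO,S:wait,W:empty | queues: N=0 E=2 S=0 W=0
Step 6 [EW]: N:wait,E:car2-GO,S:wait,W:empty | queues: N=0 E=1 S=0 W=0
Step 7 [EW]: N:wait,E:car5-GO,S:wait,W:empty | queues: N=0 E=0 S=0 W=0

N: empty
E: empty
S: empty
W: empty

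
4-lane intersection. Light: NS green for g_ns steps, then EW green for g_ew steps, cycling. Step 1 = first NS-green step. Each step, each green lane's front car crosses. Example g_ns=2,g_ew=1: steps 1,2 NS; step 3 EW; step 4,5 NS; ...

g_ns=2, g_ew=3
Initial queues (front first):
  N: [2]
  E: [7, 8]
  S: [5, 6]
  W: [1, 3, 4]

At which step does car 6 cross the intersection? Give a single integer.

Step 1 [NS]: N:car2-GO,E:wait,S:car5-GO,W:wait | queues: N=0 E=2 S=1 W=3
Step 2 [NS]: N:empty,E:wait,S:car6-GO,W:wait | queues: N=0 E=2 S=0 W=3
Step 3 [EW]: N:wait,E:car7-GO,S:wait,W:car1-GO | queues: N=0 E=1 S=0 W=2
Step 4 [EW]: N:wait,E:car8-GO,S:wait,W:car3-GO | queues: N=0 E=0 S=0 W=1
Step 5 [EW]: N:wait,E:empty,S:wait,W:car4-GO | queues: N=0 E=0 S=0 W=0
Car 6 crosses at step 2

2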